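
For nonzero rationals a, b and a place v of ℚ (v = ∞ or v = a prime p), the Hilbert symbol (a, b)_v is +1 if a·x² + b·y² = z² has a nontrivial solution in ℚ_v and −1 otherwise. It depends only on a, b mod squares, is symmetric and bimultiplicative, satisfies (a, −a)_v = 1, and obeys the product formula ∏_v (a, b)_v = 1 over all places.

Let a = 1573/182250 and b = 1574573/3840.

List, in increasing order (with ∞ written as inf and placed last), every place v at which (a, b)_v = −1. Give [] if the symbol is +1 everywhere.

[2, 13]

Mod squares: a ≡ 130, b ≡ 1155. Check v ∈ {∞, 2, 3, 5, 7, 11, 13}.
v=5: a=5^-3·(≡1), b=5^-1·(≡1) mod 5; (1|5)=+1, (1|5)=+1; (−1)^{-3·-1·2}·(+1)^-1·(+1)^-3 = +1.
v=∞: 130 > 0 and 1155 > 0  ⇒  (a,b)_∞ = +1.
v=11: a=11^2·(≡1), b=11^3·(≡6) mod 11; (1|11)=+1, (6|11)=-1; (−1)^{2·3·5}·(+1)^3·(-1)^2 = +1.
v=2: v_2(a)=-1, v_2(b)=-8; units ≡ 1, 3 (mod 8); ε·ε+αω+βω = 0·1+-1·1+-8·0 ≡ 1  ⇒  (a,b)_2 = -1.
v=13: a=13^1·(≡10), b=13^2·(≡7) mod 13; (10|13)=+1, (7|13)=-1; (−1)^{1·2·6}·(+1)^2·(-1)^1 = -1.
v=3: a=3^-6·(≡1), b=3^-1·(≡1) mod 3; (1|3)=+1, (1|3)=+1; (−1)^{-6·-1·1}·(+1)^-1·(+1)^-6 = +1.
v=7: a=7^0·(≡1), b=7^1·(≡2) mod 7; (1|7)=+1, (2|7)=+1; (−1)^{0·1·3}·(+1)^1·(+1)^0 = +1.
Ram(130, 1155) = {2, 13}; no ℚ_2-point on the conic.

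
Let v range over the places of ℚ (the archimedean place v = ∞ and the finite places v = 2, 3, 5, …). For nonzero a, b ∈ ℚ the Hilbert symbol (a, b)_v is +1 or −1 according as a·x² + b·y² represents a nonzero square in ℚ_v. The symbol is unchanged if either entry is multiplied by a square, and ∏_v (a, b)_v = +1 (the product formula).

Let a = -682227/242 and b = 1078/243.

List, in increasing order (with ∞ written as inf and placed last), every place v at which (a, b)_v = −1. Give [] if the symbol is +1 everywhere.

[2, 3, 7, 11]

(a, b) ≡ (-3094, 66) mod (ℚ^×)²; places V = {2, 3, 7, 11, 13, 17, ∞}.
(a,b)_3: α=2, u≡2; β=-5, v≡1 (mod 3); (2|3)=-1, (1|3)=+1; sign (−1)^0·-1^-5·+1^2 = -1.
(a,b)_2: α=-1, β=1; u≡5, v≡1 (mod 8); ε(u)ε(v)=0·0, αω(v)=-1·0, βω(u)=1·1; sum ≡ 1  ⇒  -1.
(a,b)_7: α=3, u≡5; β=2, v≡3 (mod 7); (5|7)=-1, (3|7)=-1; sign (−1)^0·-1^2·-1^3 = -1.
(a,b)_11: α=-2, u≡2; β=1, v≡10 (mod 11); (2|11)=-1, (10|11)=-1; sign (−1)^0·-1^1·-1^-2 = -1.
(a,b)_∞: sgn(-3094)=−, sgn(66)=+, so +1.
(a,b)_17: α=1, u≡10; β=0, v≡15 (mod 17); (10|17)=-1, (15|17)=+1; sign (−1)^0·-1^0·+1^1 = +1.
(a,b)_13: α=1, u≡10; β=0, v≡10 (mod 13); (10|13)=+1, (10|13)=+1; sign (−1)^0·+1^0·+1^1 = +1.
Ram(-3094, 66) = {2, 3, 7, 11}; no ℚ_2-point on the conic.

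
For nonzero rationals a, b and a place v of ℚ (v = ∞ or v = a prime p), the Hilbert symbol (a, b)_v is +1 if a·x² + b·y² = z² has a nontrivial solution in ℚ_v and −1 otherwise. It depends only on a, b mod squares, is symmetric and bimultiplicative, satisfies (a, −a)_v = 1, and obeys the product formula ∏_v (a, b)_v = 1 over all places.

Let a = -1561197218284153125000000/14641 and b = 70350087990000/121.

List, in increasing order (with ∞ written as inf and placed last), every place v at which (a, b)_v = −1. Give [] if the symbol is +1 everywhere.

[2, 7]

Mod squares: a ≡ -4845, b ≡ 399. Check v ∈ {∞, 2, 3, 5, 7, 11, 13, 17, 19}.
v=13: a=13^2·(≡4), b=13^2·(≡1) mod 13; (4|13)=+1, (1|13)=+1; (−1)^{2·2·6}·(+1)^2·(+1)^2 = +1.
v=2: v_2(a)=6, v_2(b)=4; units ≡ 3, 7 (mod 8); ε·ε+αω+βω = 1·1+6·0+4·1 ≡ 1  ⇒  (a,b)_2 = -1.
v=17: a=17^3·(≡8), b=17^2·(≡4) mod 17; (8|17)=+1, (4|17)=+1; (−1)^{3·2·8}·(+1)^2·(+1)^3 = +1.
v=3: a=3^5·(≡2), b=3^1·(≡1) mod 3; (2|3)=-1, (1|3)=+1; (−1)^{5·1·1}·(-1)^1·(+1)^5 = +1.
v=19: a=19^5·(≡6), b=19^3·(≡8) mod 19; (6|19)=+1, (8|19)=-1; (−1)^{5·3·9}·(+1)^3·(-1)^5 = +1.
v=11: a=11^-4·(≡6), b=11^-2·(≡5) mod 11; (6|11)=-1, (5|11)=+1; (−1)^{-4·-2·5}·(-1)^-2·(+1)^-4 = +1.
v=7: a=7^0·(≡6), b=7^1·(≡2) mod 7; (6|7)=-1, (2|7)=+1; (−1)^{0·1·3}·(-1)^1·(+1)^0 = -1.
v=5: a=5^11·(≡4), b=5^4·(≡4) mod 5; (4|5)=+1, (4|5)=+1; (−1)^{11·4·2}·(+1)^4·(+1)^11 = +1.
v=∞: -4845 < 0 and 399 > 0  ⇒  (a,b)_∞ = +1.
(-4845, 399 / ℚ) ramifies at {2, 7}: a division algebra.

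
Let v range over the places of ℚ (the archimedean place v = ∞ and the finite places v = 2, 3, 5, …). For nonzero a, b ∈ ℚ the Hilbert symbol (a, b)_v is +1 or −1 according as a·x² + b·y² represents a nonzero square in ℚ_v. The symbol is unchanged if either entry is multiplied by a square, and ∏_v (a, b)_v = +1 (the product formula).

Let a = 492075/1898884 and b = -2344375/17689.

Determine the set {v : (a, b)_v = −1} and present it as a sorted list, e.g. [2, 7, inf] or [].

(a, b) ≡ (3, -31) mod (ℚ^×)²; places V = {2, 3, 5, 7, 11, 13, 19, 31, 53, ∞}.
(a,b)_13: α=-2, u≡3; β=0, v≡5 (mod 13); (3|13)=+1, (5|13)=-1; sign (−1)^0·+1^0·-1^-2 = +1.
(a,b)_11: α=0, u≡5; β=2, v≡7 (mod 11); (5|11)=+1, (7|11)=-1; sign (−1)^0·+1^2·-1^0 = +1.
(a,b)_2: α=-2, β=0; u≡3, v≡1 (mod 8); ε(u)ε(v)=1·0, αω(v)=-2·0, βω(u)=0·1; sum ≡ 0  ⇒  +1.
(a,b)_19: α=0, u≡14; β=-2, v≡17 (mod 19); (14|19)=-1, (17|19)=+1; sign (−1)^0·-1^-2·+1^0 = +1.
(a,b)_5: α=2, u≡2; β=4, v≡1 (mod 5); (2|5)=-1, (1|5)=+1; sign (−1)^0·-1^4·+1^2 = +1.
(a,b)_31: α=0, u≡26; β=1, v≡22 (mod 31); (26|31)=-1, (22|31)=-1; sign (−1)^0·-1^1·-1^0 = -1.
(a,b)_7: α=0, u≡3; β=-2, v≡4 (mod 7); (3|7)=-1, (4|7)=+1; sign (−1)^0·-1^-2·+1^0 = +1.
(a,b)_3: α=9, u≡1; β=0, v≡2 (mod 3); (1|3)=+1, (2|3)=-1; sign (−1)^0·+1^0·-1^9 = -1.
(a,b)_53: α=-2, u≡39; β=0, v≡2 (mod 53); (39|53)=-1, (2|53)=-1; sign (−1)^0·-1^0·-1^-2 = +1.
(a,b)_∞: sgn(3)=+, sgn(-31)=−, so +1.
Ram(3, -31) = {3, 31}; no ℚ_3-point on the conic.

[3, 31]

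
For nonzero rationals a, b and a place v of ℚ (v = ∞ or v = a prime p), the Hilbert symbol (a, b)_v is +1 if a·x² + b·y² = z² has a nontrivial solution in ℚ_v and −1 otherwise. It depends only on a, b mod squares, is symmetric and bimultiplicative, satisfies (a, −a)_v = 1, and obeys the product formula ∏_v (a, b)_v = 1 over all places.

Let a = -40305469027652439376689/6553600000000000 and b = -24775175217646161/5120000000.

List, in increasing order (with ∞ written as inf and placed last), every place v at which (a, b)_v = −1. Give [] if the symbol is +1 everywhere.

[5, 23, 37, inf]

Mod squares: a ≡ -345327290, b ≡ -46805. Check v ∈ {∞, 2, 3, 5, 7, 11, 17, 23, 31, 37}.
v=17: a=17^3·(≡9), b=17^2·(≡13) mod 17; (9|17)=+1, (13|17)=+1; (−1)^{3·2·8}·(+1)^2·(+1)^3 = +1.
v=31: a=31^3·(≡13), b=31^2·(≡14) mod 31; (13|31)=-1, (14|31)=+1; (−1)^{3·2·15}·(-1)^2·(+1)^3 = +1.
v=2: v_2(a)=-27, v_2(b)=-16; units ≡ 3, 3 (mod 8); ε·ε+αω+βω = 1·1+-27·1+-16·1 ≡ 0  ⇒  (a,b)_2 = +1.
v=37: a=37^1·(≡5), b=37^1·(≡28) mod 37; (5|37)=-1, (28|37)=+1; (−1)^{1·1·18}·(-1)^1·(+1)^1 = -1.
v=3: a=3^6·(≡1), b=3^4·(≡1) mod 3; (1|3)=+1, (1|3)=+1; (−1)^{6·4·1}·(+1)^4·(+1)^6 = +1.
v=7: a=7^9·(≡4), b=7^6·(≡1) mod 7; (4|7)=+1, (1|7)=+1; (−1)^{9·6·3}·(+1)^6·(+1)^9 = +1.
v=23: a=23^1·(≡6), b=23^1·(≡16) mod 23; (6|23)=+1, (16|23)=+1; (−1)^{1·1·11}·(+1)^1·(+1)^1 = -1.
v=∞: -345327290 < 0 and -46805 < 0  ⇒  (a,b)_∞ = -1.
v=11: a=11^1·(≡4), b=11^1·(≡7) mod 11; (4|11)=+1, (7|11)=-1; (−1)^{1·1·5}·(+1)^1·(-1)^1 = +1.
v=5: a=5^-11·(≡2), b=5^-7·(≡4) mod 5; (2|5)=-1, (4|5)=+1; (−1)^{-11·-7·2}·(-1)^-7·(+1)^-11 = -1.
Ram(-345327290, -46805) = {5, 23, 37, ∞}; no ℚ_5-point on the conic.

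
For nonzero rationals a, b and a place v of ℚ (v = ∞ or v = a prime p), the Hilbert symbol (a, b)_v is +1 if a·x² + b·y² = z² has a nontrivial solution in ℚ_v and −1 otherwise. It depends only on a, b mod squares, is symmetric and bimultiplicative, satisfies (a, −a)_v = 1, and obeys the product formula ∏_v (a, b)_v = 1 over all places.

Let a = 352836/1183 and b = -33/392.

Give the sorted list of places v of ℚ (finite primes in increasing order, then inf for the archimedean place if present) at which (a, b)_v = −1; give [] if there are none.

[2, 11]

Mod squares: a ≡ 7, b ≡ -66. Check v ∈ {∞, 2, 3, 7, 11, 13}.
v=11: a=11^2·(≡2), b=11^1·(≡9) mod 11; (2|11)=-1, (9|11)=+1; (−1)^{2·1·5}·(-1)^1·(+1)^2 = -1.
v=7: a=7^-1·(≡1), b=7^-2·(≡2) mod 7; (1|7)=+1, (2|7)=+1; (−1)^{-1·-2·3}·(+1)^-2·(+1)^-1 = +1.
v=13: a=13^-2·(≡6), b=13^0·(≡3) mod 13; (6|13)=-1, (3|13)=+1; (−1)^{-2·0·6}·(-1)^0·(+1)^-2 = +1.
v=2: v_2(a)=2, v_2(b)=-3; units ≡ 7, 7 (mod 8); ε·ε+αω+βω = 1·1+2·0+-3·0 ≡ 1  ⇒  (a,b)_2 = -1.
v=3: a=3^6·(≡1), b=3^1·(≡2) mod 3; (1|3)=+1, (2|3)=-1; (−1)^{6·1·1}·(+1)^1·(-1)^6 = +1.
v=∞: 7 > 0 and -66 < 0  ⇒  (a,b)_∞ = +1.
Ram(7, -66) = {2, 11}; no ℚ_2-point on the conic.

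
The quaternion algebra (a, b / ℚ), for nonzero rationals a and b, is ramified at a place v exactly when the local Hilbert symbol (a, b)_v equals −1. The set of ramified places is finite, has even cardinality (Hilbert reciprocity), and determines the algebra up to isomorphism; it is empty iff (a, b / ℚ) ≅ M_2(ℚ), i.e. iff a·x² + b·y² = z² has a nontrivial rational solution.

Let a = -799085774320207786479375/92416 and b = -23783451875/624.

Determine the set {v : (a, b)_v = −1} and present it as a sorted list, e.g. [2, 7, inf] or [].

Mod squares: a ≡ -227447, b ≡ -528333. Check v ∈ {∞, 2, 3, 5, 7, 11, 13, 19, 23, 29, 31, 41, 53}.
v=29: a=29^1·(≡24), b=29^0·(≡19) mod 29; (24|29)=+1, (19|29)=-1; (−1)^{1·0·14}·(+1)^0·(-1)^1 = -1.
v=53: a=53^4·(≡11), b=53^2·(≡6) mod 53; (11|53)=+1, (6|53)=+1; (−1)^{4·2·26}·(+1)^2·(+1)^4 = +1.
v=31: a=31^3·(≡4), b=31^1·(≡14) mod 31; (4|31)=+1, (14|31)=+1; (−1)^{3·1·15}·(+1)^1·(+1)^3 = -1.
v=2: v_2(a)=-8, v_2(b)=-4; units ≡ 1, 3 (mod 8); ε·ε+αω+βω = 0·1+-8·1+-4·0 ≡ 0  ⇒  (a,b)_2 = +1.
v=13: a=13^0·(≡9), b=13^-1·(≡10) mod 13; (9|13)=+1, (10|13)=+1; (−1)^{0·-1·6}·(+1)^-1·(+1)^0 = +1.
v=5: a=5^4·(≡3), b=5^4·(≡3) mod 5; (3|5)=-1, (3|5)=-1; (−1)^{4·4·2}·(-1)^4·(-1)^4 = +1.
v=7: a=7^2·(≡1), b=7^0·(≡6) mod 7; (1|7)=+1, (6|7)=-1; (−1)^{2·0·3}·(+1)^0·(-1)^2 = +1.
v=41: a=41^2·(≡31), b=41^0·(≡27) mod 41; (31|41)=+1, (27|41)=-1; (−1)^{2·0·20}·(+1)^0·(-1)^2 = +1.
v=∞: -227447 < 0 and -528333 < 0  ⇒  (a,b)_∞ = -1.
v=11: a=11^1·(≡4), b=11^0·(≡6) mod 11; (4|11)=+1, (6|11)=-1; (−1)^{1·0·5}·(+1)^0·(-1)^1 = -1.
v=3: a=3^2·(≡1), b=3^-1·(≡1) mod 3; (1|3)=+1, (1|3)=+1; (−1)^{2·-1·1}·(+1)^-1·(+1)^2 = +1.
v=19: a=19^-2·(≡12), b=19^1·(≡1) mod 19; (12|19)=-1, (1|19)=+1; (−1)^{-2·1·9}·(-1)^1·(+1)^-2 = -1.
v=23: a=23^1·(≡16), b=23^1·(≡13) mod 23; (16|23)=+1, (13|23)=+1; (−1)^{1·1·11}·(+1)^1·(+1)^1 = -1.
(-227447, -528333 / ℚ) ramifies at {11, 19, 23, 29, 31, ∞}: a division algebra.

[11, 19, 23, 29, 31, inf]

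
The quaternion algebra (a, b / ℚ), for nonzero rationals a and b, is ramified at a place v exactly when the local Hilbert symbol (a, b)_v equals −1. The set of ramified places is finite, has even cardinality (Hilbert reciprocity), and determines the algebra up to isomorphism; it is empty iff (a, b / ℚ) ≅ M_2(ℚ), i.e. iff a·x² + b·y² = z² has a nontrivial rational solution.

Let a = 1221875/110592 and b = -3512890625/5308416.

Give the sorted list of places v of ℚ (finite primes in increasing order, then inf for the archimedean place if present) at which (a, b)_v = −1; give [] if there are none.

[5, 17]

Mod squares: a ≡ 5865, b ≡ -17. Check v ∈ {∞, 2, 3, 5, 17, 23}.
v=∞: 5865 > 0 and -17 < 0  ⇒  (a,b)_∞ = +1.
v=17: a=17^1·(≡12), b=17^1·(≡8) mod 17; (12|17)=-1, (8|17)=+1; (−1)^{1·1·8}·(-1)^1·(+1)^1 = -1.
v=5: a=5^5·(≡3), b=5^8·(≡2) mod 5; (3|5)=-1, (2|5)=-1; (−1)^{5·8·2}·(-1)^8·(-1)^5 = -1.
v=23: a=23^1·(≡8), b=23^2·(≡6) mod 23; (8|23)=+1, (6|23)=+1; (−1)^{1·2·11}·(+1)^2·(+1)^1 = +1.
v=2: v_2(a)=-12, v_2(b)=-16; units ≡ 1, 7 (mod 8); ε·ε+αω+βω = 0·1+-12·0+-16·0 ≡ 0  ⇒  (a,b)_2 = +1.
v=3: a=3^-3·(≡2), b=3^-4·(≡1) mod 3; (2|3)=-1, (1|3)=+1; (−1)^{-3·-4·1}·(-1)^-4·(+1)^-3 = +1.
Ram(5865, -17) = {5, 17}; no ℚ_5-point on the conic.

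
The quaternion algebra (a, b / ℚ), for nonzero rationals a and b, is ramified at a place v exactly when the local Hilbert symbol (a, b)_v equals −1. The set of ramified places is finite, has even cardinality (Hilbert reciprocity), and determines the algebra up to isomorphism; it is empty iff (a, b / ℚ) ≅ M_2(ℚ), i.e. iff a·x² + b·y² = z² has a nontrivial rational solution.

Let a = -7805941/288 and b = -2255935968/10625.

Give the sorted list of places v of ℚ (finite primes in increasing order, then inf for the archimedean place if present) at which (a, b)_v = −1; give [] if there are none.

(a, b) ≡ (-92378, -277134) mod (ℚ^×)²; places V = {2, 3, 5, 11, 13, 17, 19, 31, ∞}.
(a,b)_13: α=3, u≡11; β=1, v≡8 (mod 13); (11|13)=-1, (8|13)=-1; sign (−1)^0·-1^1·-1^3 = +1.
(a,b)_11: α=1, u≡6; β=1, v≡10 (mod 11); (6|11)=-1, (10|11)=-1; sign (−1)^1·-1^1·-1^1 = -1.
(a,b)_3: α=-2, u≡1; β=3, v≡1 (mod 3); (1|3)=+1, (1|3)=+1; sign (−1)^0·+1^3·+1^-2 = +1.
(a,b)_31: α=0, u≡5; β=2, v≡21 (mod 31); (5|31)=+1, (21|31)=-1; sign (−1)^0·+1^2·-1^0 = +1.
(a,b)_17: α=1, u≡3; β=-1, v≡16 (mod 17); (3|17)=-1, (16|17)=+1; sign (−1)^0·-1^-1·+1^1 = -1.
(a,b)_2: α=-5, β=5; u≡3, v≡1 (mod 8); ε(u)ε(v)=1·0, αω(v)=-5·0, βω(u)=5·1; sum ≡ 1  ⇒  -1.
(a,b)_19: α=1, u≡12; β=1, v≡9 (mod 19); (12|19)=-1, (9|19)=+1; sign (−1)^1·-1^1·+1^1 = +1.
(a,b)_5: α=0, u≡3; β=-4, v≡1 (mod 5); (3|5)=-1, (1|5)=+1; sign (−1)^0·-1^-4·+1^0 = +1.
(a,b)_∞: sgn(-92378)=−, sgn(-277134)=−, so -1.
Ram(-92378, -277134) = {2, 11, 17, ∞}; no ℚ_2-point on the conic.

[2, 11, 17, inf]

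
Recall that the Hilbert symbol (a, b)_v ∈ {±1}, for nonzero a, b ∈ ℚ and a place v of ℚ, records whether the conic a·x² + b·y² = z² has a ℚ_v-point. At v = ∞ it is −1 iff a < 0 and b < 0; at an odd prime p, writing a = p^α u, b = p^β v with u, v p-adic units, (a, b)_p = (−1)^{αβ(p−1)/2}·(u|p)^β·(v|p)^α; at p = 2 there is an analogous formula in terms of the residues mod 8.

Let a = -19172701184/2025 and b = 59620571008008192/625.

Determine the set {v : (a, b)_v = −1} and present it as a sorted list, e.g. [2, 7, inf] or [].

[7, 19]

Mod squares: a ≡ -2261, b ≡ 13. Check v ∈ {∞, 2, 3, 5, 7, 13, 17, 19}.
v=13: a=13^2·(≡10), b=13^3·(≡9) mod 13; (10|13)=+1, (9|13)=+1; (−1)^{2·3·6}·(+1)^3·(+1)^2 = +1.
v=7: a=7^3·(≡6), b=7^2·(≡3) mod 7; (6|7)=-1, (3|7)=-1; (−1)^{3·2·3}·(-1)^2·(-1)^3 = -1.
v=2: v_2(a)=10, v_2(b)=16; units ≡ 3, 5 (mod 8); ε·ε+αω+βω = 1·0+10·1+16·1 ≡ 0  ⇒  (a,b)_2 = +1.
v=5: a=5^-2·(≡1), b=5^-4·(≡2) mod 5; (1|5)=+1, (2|5)=-1; (−1)^{-2·-4·2}·(+1)^-4·(-1)^-2 = +1.
v=19: a=19^1·(≡18), b=19^2·(≡12) mod 19; (18|19)=-1, (12|19)=-1; (−1)^{1·2·9}·(-1)^2·(-1)^1 = -1.
v=3: a=3^-4·(≡1), b=3^4·(≡1) mod 3; (1|3)=+1, (1|3)=+1; (−1)^{-4·4·1}·(+1)^4·(+1)^-4 = +1.
v=∞: -2261 < 0 and 13 > 0  ⇒  (a,b)_∞ = +1.
v=17: a=17^1·(≡12), b=17^2·(≡2) mod 17; (12|17)=-1, (2|17)=+1; (−1)^{1·2·8}·(-1)^2·(+1)^1 = +1.
(-2261, 13 / ℚ) ramifies at {7, 19}: a division algebra.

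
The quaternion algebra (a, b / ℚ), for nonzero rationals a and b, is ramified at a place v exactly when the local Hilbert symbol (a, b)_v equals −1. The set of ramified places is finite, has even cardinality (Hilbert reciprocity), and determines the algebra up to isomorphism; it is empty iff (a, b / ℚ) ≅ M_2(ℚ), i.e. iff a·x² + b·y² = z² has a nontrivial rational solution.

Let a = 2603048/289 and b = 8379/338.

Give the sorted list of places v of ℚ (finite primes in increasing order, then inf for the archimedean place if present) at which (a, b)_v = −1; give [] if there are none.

Mod squares: a ≡ 650762, b ≡ 38. Check v ∈ {∞, 2, 3, 7, 13, 17, 19, 23, 43, 47}.
v=17: a=17^-2·(≡8), b=17^0·(≡1) mod 17; (8|17)=+1, (1|17)=+1; (−1)^{-2·0·8}·(+1)^0·(+1)^-2 = +1.
v=2: v_2(a)=3, v_2(b)=-1; units ≡ 5, 3 (mod 8); ε·ε+αω+βω = 0·1+3·1+-1·1 ≡ 0  ⇒  (a,b)_2 = +1.
v=47: a=47^1·(≡16), b=47^0·(≡38) mod 47; (16|47)=+1, (38|47)=-1; (−1)^{1·0·23}·(+1)^0·(-1)^1 = -1.
v=3: a=3^0·(≡2), b=3^2·(≡2) mod 3; (2|3)=-1, (2|3)=-1; (−1)^{0·2·1}·(-1)^2·(-1)^0 = +1.
v=∞: 650762 > 0 and 38 > 0  ⇒  (a,b)_∞ = +1.
v=13: a=13^0·(≡2), b=13^-2·(≡10) mod 13; (2|13)=-1, (10|13)=+1; (−1)^{0·-2·6}·(-1)^-2·(+1)^0 = +1.
v=7: a=7^1·(≡5), b=7^2·(≡5) mod 7; (5|7)=-1, (5|7)=-1; (−1)^{1·2·3}·(-1)^2·(-1)^1 = -1.
v=23: a=23^1·(≡3), b=23^0·(≡22) mod 23; (3|23)=+1, (22|23)=-1; (−1)^{1·0·11}·(+1)^0·(-1)^1 = -1.
v=19: a=19^0·(≡12), b=19^1·(≡18) mod 19; (12|19)=-1, (18|19)=-1; (−1)^{0·1·9}·(-1)^1·(-1)^0 = -1.
v=43: a=43^1·(≡15), b=43^0·(≡1) mod 43; (15|43)=+1, (1|43)=+1; (−1)^{1·0·21}·(+1)^0·(+1)^1 = +1.
Ram(650762, 38) = {7, 19, 23, 47}; no ℚ_7-point on the conic.

[7, 19, 23, 47]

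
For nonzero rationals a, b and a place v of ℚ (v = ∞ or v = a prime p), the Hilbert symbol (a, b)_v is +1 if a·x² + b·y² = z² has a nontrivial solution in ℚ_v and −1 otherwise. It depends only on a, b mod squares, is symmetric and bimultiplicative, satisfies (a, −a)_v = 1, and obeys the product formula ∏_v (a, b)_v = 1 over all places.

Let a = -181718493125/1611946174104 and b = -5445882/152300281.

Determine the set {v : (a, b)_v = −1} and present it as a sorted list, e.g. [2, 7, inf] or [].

[2, 3, 17, inf]

Mod squares: a ≡ -1326, b ≡ -442. Check v ∈ {∞, 2, 3, 5, 7, 13, 17, 31, 37, 41, 43}.
v=5: a=5^4·(≡4), b=5^0·(≡3) mod 5; (4|5)=+1, (3|5)=-1; (−1)^{4·0·2}·(+1)^0·(-1)^4 = +1.
v=7: a=7^-4·(≡1), b=7^-2·(≡6) mod 7; (1|7)=+1, (6|7)=-1; (−1)^{-4·-2·3}·(+1)^-2·(-1)^-4 = +1.
v=17: a=17^1·(≡3), b=17^1·(≡2) mod 17; (3|17)=-1, (2|17)=+1; (−1)^{1·1·8}·(-1)^1·(+1)^1 = -1.
v=43: a=43^-2·(≡20), b=43^-2·(≡10) mod 43; (20|43)=-1, (10|43)=+1; (−1)^{-2·-2·21}·(-1)^-2·(+1)^-2 = +1.
v=2: v_2(a)=-3, v_2(b)=1; units ≡ 1, 3 (mod 8); ε·ε+αω+βω = 0·1+-3·1+1·0 ≡ 1  ⇒  (a,b)_2 = -1.
v=37: a=37^2·(≡5), b=37^2·(≡8) mod 37; (5|37)=-1, (8|37)=-1; (−1)^{2·2·18}·(-1)^2·(-1)^2 = +1.
v=31: a=31^2·(≡1), b=31^0·(≡22) mod 31; (1|31)=+1, (22|31)=-1; (−1)^{2·0·15}·(+1)^0·(-1)^2 = +1.
v=13: a=13^1·(≡7), b=13^1·(≡8) mod 13; (7|13)=-1, (8|13)=-1; (−1)^{1·1·6}·(-1)^1·(-1)^1 = +1.
v=∞: -1326 < 0 and -442 < 0  ⇒  (a,b)_∞ = -1.
v=41: a=41^-2·(≡6), b=41^-2·(≡20) mod 41; (6|41)=-1, (20|41)=+1; (−1)^{-2·-2·20}·(-1)^-2·(+1)^-2 = +1.
v=3: a=3^-3·(≡2), b=3^2·(≡2) mod 3; (2|3)=-1, (2|3)=-1; (−1)^{-3·2·1}·(-1)^2·(-1)^-3 = -1.
(-1326, -442 / ℚ) ramifies at {2, 3, 17, ∞}: a division algebra.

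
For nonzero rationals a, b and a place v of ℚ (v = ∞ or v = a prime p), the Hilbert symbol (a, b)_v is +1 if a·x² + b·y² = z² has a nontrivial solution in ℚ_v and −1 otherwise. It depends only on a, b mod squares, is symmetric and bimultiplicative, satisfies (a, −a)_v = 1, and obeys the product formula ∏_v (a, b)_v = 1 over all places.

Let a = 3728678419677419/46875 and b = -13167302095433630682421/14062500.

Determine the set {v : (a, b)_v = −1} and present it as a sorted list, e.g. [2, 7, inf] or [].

[3, 13]

Mod squares: a ≡ 897, b ≡ -7429. Check v ∈ {∞, 2, 3, 5, 13, 17, 19, 23, 29}.
v=3: a=3^-1·(≡2), b=3^-2·(≡2) mod 3; (2|3)=-1, (2|3)=-1; (−1)^{-1·-2·1}·(-1)^-2·(-1)^-1 = -1.
v=17: a=17^2·(≡4), b=17^3·(≡14) mod 17; (4|17)=+1, (14|17)=-1; (−1)^{2·3·8}·(+1)^3·(-1)^2 = +1.
v=19: a=19^2·(≡6), b=19^3·(≡14) mod 19; (6|19)=+1, (14|19)=-1; (−1)^{2·3·9}·(+1)^3·(-1)^2 = +1.
v=23: a=23^1·(≡4), b=23^1·(≡14) mod 23; (4|23)=+1, (14|23)=-1; (−1)^{1·1·11}·(+1)^1·(-1)^1 = +1.
v=∞: 897 > 0 and -7429 < 0  ⇒  (a,b)_∞ = +1.
v=5: a=5^-6·(≡3), b=5^-8·(≡4) mod 5; (3|5)=-1, (4|5)=+1; (−1)^{-6·-8·2}·(-1)^-8·(+1)^-6 = +1.
v=29: a=29^4·(≡11), b=29^6·(≡24) mod 29; (11|29)=-1, (24|29)=+1; (−1)^{4·6·14}·(-1)^6·(+1)^4 = +1.
v=13: a=13^3·(≡12), b=13^4·(≡8) mod 13; (12|13)=+1, (8|13)=-1; (−1)^{3·4·6}·(+1)^4·(-1)^3 = -1.
v=2: v_2(a)=0, v_2(b)=-2; units ≡ 1, 3 (mod 8); ε·ε+αω+βω = 0·1+0·1+-2·0 ≡ 0  ⇒  (a,b)_2 = +1.
|Ram(897, -7429)| = 2, even; anisotropic at {3, 13}.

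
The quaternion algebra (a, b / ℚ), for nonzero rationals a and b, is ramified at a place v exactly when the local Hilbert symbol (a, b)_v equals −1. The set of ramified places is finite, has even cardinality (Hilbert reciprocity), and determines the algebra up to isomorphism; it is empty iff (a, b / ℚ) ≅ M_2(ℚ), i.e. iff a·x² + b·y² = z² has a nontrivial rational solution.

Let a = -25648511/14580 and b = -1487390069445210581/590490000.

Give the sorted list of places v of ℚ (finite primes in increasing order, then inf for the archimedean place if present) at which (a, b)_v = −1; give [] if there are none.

(a, b) ≡ (-2617195, -2261) mod (ℚ^×)²; places V = {2, 3, 5, 7, 17, 19, 37, 43, 47, ∞}.
(a,b)_7: α=3, u≡3; β=7, v≡6 (mod 7); (3|7)=-1, (6|7)=-1; sign (−1)^1·-1^7·-1^3 = -1.
(a,b)_43: α=1, u≡35; β=2, v≡26 (mod 43); (35|43)=+1, (26|43)=-1; sign (−1)^0·+1^2·-1^1 = -1.
(a,b)_17: α=0, u≡14; β=1, v≡7 (mod 17); (14|17)=-1, (7|17)=-1; sign (−1)^0·-1^1·-1^0 = -1.
(a,b)_47: α=1, u≡38; β=2, v≡14 (mod 47); (38|47)=-1, (14|47)=+1; sign (−1)^0·-1^2·+1^1 = +1.
(a,b)_37: α=1, u≡33; β=2, v≡11 (mod 37); (33|37)=+1, (11|37)=+1; sign (−1)^0·+1^2·+1^1 = +1.
(a,b)_2: α=-2, β=-4; u≡5, v≡3 (mod 8); ε(u)ε(v)=0·1, αω(v)=-2·1, βω(u)=-4·1; sum ≡ 0  ⇒  +1.
(a,b)_∞: sgn(-2617195)=−, sgn(-2261)=−, so -1.
(a,b)_5: α=-1, u≡4; β=-4, v≡1 (mod 5); (4|5)=+1, (1|5)=+1; sign (−1)^0·+1^-4·+1^-1 = +1.
(a,b)_3: α=-6, u≡2; β=-10, v≡1 (mod 3); (2|3)=-1, (1|3)=+1; sign (−1)^0·-1^-10·+1^-6 = +1.
(a,b)_19: α=0, u≡1; β=1, v≡2 (mod 19); (1|19)=+1, (2|19)=-1; sign (−1)^0·+1^1·-1^0 = +1.
(-2617195, -2261 / ℚ) ramifies at {7, 17, 43, ∞}: a division algebra.

[7, 17, 43, inf]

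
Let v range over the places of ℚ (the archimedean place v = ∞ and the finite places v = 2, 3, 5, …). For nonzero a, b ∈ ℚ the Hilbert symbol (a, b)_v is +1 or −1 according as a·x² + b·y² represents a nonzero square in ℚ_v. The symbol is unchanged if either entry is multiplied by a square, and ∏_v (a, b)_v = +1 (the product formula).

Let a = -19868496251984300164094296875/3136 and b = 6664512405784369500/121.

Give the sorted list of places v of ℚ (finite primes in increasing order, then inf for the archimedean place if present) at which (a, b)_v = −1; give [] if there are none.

(a, b) ≡ (-73315, 192855) mod (ℚ^×)²; places V = {2, 3, 5, 7, 11, 13, 23, 31, 43, ∞}.
(a,b)_∞: sgn(-73315)=−, sgn(192855)=+, so +1.
(a,b)_5: α=7, u≡3; β=3, v≡1 (mod 5); (3|5)=-1, (1|5)=+1; sign (−1)^0·-1^3·+1^7 = -1.
(a,b)_23: α=2, u≡9; β=1, v≡9 (mod 23); (9|23)=+1, (9|23)=+1; sign (−1)^0·+1^1·+1^2 = +1.
(a,b)_7: α=-2, u≡5; β=4, v≡5 (mod 7); (5|7)=-1, (5|7)=-1; sign (−1)^0·-1^4·-1^-2 = +1.
(a,b)_13: α=2, u≡2; β=1, v≡6 (mod 13); (2|13)=-1, (6|13)=-1; sign (−1)^0·-1^1·-1^2 = -1.
(a,b)_11: α=1, u≡3; β=-2, v≡1 (mod 11); (3|11)=+1, (1|11)=+1; sign (−1)^0·+1^-2·+1^1 = +1.
(a,b)_3: α=10, u≡2; β=5, v≡1 (mod 3); (2|3)=-1, (1|3)=+1; sign (−1)^0·-1^5·+1^10 = -1.
(a,b)_2: α=-6, β=2; u≡5, v≡7 (mod 8); ε(u)ε(v)=0·1, αω(v)=-6·0, βω(u)=2·1; sum ≡ 0  ⇒  +1.
(a,b)_31: α=3, u≡29; β=2, v≡19 (mod 31); (29|31)=-1, (19|31)=+1; sign (−1)^0·-1^2·+1^3 = +1.
(a,b)_43: α=5, u≡31; β=3, v≡21 (mod 43); (31|43)=+1, (21|43)=+1; sign (−1)^1·+1^3·+1^5 = -1.
|Ram(-73315, 192855)| = 4, even; anisotropic at {3, 5, 13, 43}.

[3, 5, 13, 43]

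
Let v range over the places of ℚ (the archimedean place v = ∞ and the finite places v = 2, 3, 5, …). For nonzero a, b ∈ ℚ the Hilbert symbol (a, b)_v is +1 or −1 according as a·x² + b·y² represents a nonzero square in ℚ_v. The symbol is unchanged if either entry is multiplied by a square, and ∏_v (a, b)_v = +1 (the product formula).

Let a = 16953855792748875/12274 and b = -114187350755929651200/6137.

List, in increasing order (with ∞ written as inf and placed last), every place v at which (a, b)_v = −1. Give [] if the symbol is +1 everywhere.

Mod squares: a ≡ 6630, b ≡ -25806. Check v ∈ {∞, 2, 3, 5, 7, 11, 13, 17, 19, 23}.
v=19: a=19^-2·(≡15), b=19^-2·(≡14) mod 19; (15|19)=-1, (14|19)=-1; (−1)^{-2·-2·9}·(-1)^-2·(-1)^-2 = +1.
v=23: a=23^2·(≡16), b=23^3·(≡14) mod 23; (16|23)=+1, (14|23)=-1; (−1)^{2·3·11}·(+1)^3·(-1)^2 = +1.
v=7: a=7^2·(≡2), b=7^4·(≡6) mod 7; (2|7)=+1, (6|7)=-1; (−1)^{2·4·3}·(+1)^4·(-1)^2 = +1.
v=5: a=5^3·(≡4), b=5^2·(≡1) mod 5; (4|5)=+1, (1|5)=+1; (−1)^{3·2·2}·(+1)^2·(+1)^3 = +1.
v=2: v_2(a)=-1, v_2(b)=11; units ≡ 3, 1 (mod 8); ε·ε+αω+βω = 1·0+-1·0+11·1 ≡ 1  ⇒  (a,b)_2 = -1.
v=∞: 6630 > 0 and -25806 < 0  ⇒  (a,b)_∞ = +1.
v=11: a=11^2·(≡10), b=11^1·(≡2) mod 11; (10|11)=-1, (2|11)=-1; (−1)^{2·1·5}·(-1)^1·(-1)^2 = -1.
v=3: a=3^9·(≡2), b=3^5·(≡2) mod 3; (2|3)=-1, (2|3)=-1; (−1)^{9·5·1}·(-1)^5·(-1)^9 = -1.
v=13: a=13^3·(≡10), b=13^4·(≡3) mod 13; (10|13)=+1, (3|13)=+1; (−1)^{3·4·6}·(+1)^4·(+1)^3 = +1.
v=17: a=17^-1·(≡4), b=17^-1·(≡5) mod 17; (4|17)=+1, (5|17)=-1; (−1)^{-1·-1·8}·(+1)^-1·(-1)^-1 = -1.
(6630, -25806 / ℚ) ramifies at {2, 3, 11, 17}: a division algebra.

[2, 3, 11, 17]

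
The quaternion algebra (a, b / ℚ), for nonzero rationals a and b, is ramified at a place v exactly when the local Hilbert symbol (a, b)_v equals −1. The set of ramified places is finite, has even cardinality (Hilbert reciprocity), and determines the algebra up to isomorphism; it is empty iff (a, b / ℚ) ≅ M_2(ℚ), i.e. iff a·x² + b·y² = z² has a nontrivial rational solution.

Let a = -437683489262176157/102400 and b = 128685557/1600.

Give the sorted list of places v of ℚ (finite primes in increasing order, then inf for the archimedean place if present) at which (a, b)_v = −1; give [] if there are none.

[7, 29, 31, 53]

Mod squares: a ≡ -91637, b ≡ 6293. Check v ∈ {∞, 2, 5, 7, 11, 13, 17, 19, 29, 31, 53}.
v=7: a=7^1·(≡5), b=7^1·(≡5) mod 7; (5|7)=-1, (5|7)=-1; (−1)^{1·1·3}·(-1)^1·(-1)^1 = -1.
v=31: a=31^2·(≡23), b=31^1·(≡13) mod 31; (23|31)=-1, (13|31)=-1; (−1)^{2·1·15}·(-1)^1·(-1)^2 = -1.
v=5: a=5^-2·(≡3), b=5^-2·(≡3) mod 5; (3|5)=-1, (3|5)=-1; (−1)^{-2·-2·2}·(-1)^-2·(-1)^-2 = +1.
v=11: a=11^2·(≡3), b=11^2·(≡3) mod 11; (3|11)=+1, (3|11)=+1; (−1)^{2·2·5}·(+1)^2·(+1)^2 = +1.
v=∞: -91637 < 0 and 6293 > 0  ⇒  (a,b)_∞ = +1.
v=13: a=13^3·(≡1), b=13^2·(≡4) mod 13; (1|13)=+1, (4|13)=+1; (−1)^{3·2·6}·(+1)^2·(+1)^3 = +1.
v=29: a=29^2·(≡10), b=29^1·(≡17) mod 29; (10|29)=-1, (17|29)=-1; (−1)^{2·1·14}·(-1)^1·(-1)^2 = -1.
v=53: a=53^1·(≡26), b=53^0·(≡2) mod 53; (26|53)=-1, (2|53)=-1; (−1)^{1·0·26}·(-1)^0·(-1)^1 = -1.
v=2: v_2(a)=-12, v_2(b)=-6; units ≡ 3, 5 (mod 8); ε·ε+αω+βω = 1·0+-12·1+-6·1 ≡ 0  ⇒  (a,b)_2 = +1.
v=17: a=17^2·(≡10), b=17^0·(≡14) mod 17; (10|17)=-1, (14|17)=-1; (−1)^{2·0·8}·(-1)^0·(-1)^2 = +1.
v=19: a=19^1·(≡12), b=19^0·(≡5) mod 19; (12|19)=-1, (5|19)=+1; (−1)^{1·0·9}·(-1)^0·(+1)^1 = +1.
Ram(-91637, 6293) = {7, 29, 31, 53}; no ℚ_7-point on the conic.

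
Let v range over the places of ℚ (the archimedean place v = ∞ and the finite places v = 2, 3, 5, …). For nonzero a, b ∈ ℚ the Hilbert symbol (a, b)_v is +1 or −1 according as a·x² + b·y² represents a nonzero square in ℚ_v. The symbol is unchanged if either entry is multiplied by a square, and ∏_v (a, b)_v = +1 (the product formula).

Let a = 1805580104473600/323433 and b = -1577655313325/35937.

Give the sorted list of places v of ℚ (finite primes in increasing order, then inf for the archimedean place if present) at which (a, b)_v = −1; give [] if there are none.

Mod squares: a ≡ 22309287, b ≡ -69069. Check v ∈ {∞, 2, 3, 5, 7, 11, 13, 17, 19, 23}.
v=7: a=7^1·(≡1), b=7^1·(≡5) mod 7; (1|7)=+1, (5|7)=-1; (−1)^{1·1·3}·(+1)^1·(-1)^1 = +1.
v=19: a=19^3·(≡4), b=19^2·(≡2) mod 19; (4|19)=+1, (2|19)=-1; (−1)^{3·2·9}·(+1)^2·(-1)^3 = -1.
v=17: a=17^3·(≡13), b=17^4·(≡13) mod 17; (13|17)=+1, (13|17)=+1; (−1)^{3·4·8}·(+1)^4·(+1)^3 = +1.
v=3: a=3^-5·(≡2), b=3^-3·(≡2) mod 3; (2|3)=-1, (2|3)=-1; (−1)^{-5·-3·1}·(-1)^-3·(-1)^-5 = -1.
v=2: v_2(a)=10, v_2(b)=0; units ≡ 7, 3 (mod 8); ε·ε+αω+βω = 1·1+10·1+0·0 ≡ 1  ⇒  (a,b)_2 = -1.
v=5: a=5^2·(≡3), b=5^2·(≡1) mod 5; (3|5)=-1, (1|5)=+1; (−1)^{2·2·2}·(-1)^2·(+1)^2 = +1.
v=11: a=11^-3·(≡4), b=11^-3·(≡6) mod 11; (4|11)=+1, (6|11)=-1; (−1)^{-3·-3·5}·(+1)^-3·(-1)^-3 = +1.
v=13: a=13^1·(≡6), b=13^1·(≡12) mod 13; (6|13)=-1, (12|13)=+1; (−1)^{1·1·6}·(-1)^1·(+1)^1 = -1.
v=23: a=23^1·(≡13), b=23^1·(≡17) mod 23; (13|23)=+1, (17|23)=-1; (−1)^{1·1·11}·(+1)^1·(-1)^1 = +1.
v=∞: 22309287 > 0 and -69069 < 0  ⇒  (a,b)_∞ = +1.
(22309287, -69069 / ℚ) ramifies at {2, 3, 13, 19}: a division algebra.

[2, 3, 13, 19]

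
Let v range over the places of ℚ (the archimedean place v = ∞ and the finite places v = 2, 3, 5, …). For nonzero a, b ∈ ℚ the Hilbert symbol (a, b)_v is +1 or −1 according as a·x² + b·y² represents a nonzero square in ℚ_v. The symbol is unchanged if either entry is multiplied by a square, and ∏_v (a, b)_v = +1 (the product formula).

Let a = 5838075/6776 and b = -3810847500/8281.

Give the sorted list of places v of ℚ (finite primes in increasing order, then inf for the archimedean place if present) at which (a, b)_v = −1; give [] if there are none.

Mod squares: a ≡ 42, b ≡ -2091. Check v ∈ {∞, 2, 3, 5, 7, 11, 13, 17, 31, 41}.
v=2: v_2(a)=-3, v_2(b)=2; units ≡ 5, 5 (mod 8); ε·ε+αω+βω = 0·0+-3·1+2·1 ≡ 1  ⇒  (a,b)_2 = -1.
v=31: a=31^2·(≡12), b=31^0·(≡27) mod 31; (12|31)=-1, (27|31)=-1; (−1)^{2·0·15}·(-1)^0·(-1)^2 = +1.
v=41: a=41^0·(≡4), b=41^1·(≡8) mod 41; (4|41)=+1, (8|41)=+1; (−1)^{0·1·20}·(+1)^1·(+1)^0 = +1.
v=11: a=11^-2·(≡1), b=11^0·(≡10) mod 11; (1|11)=+1, (10|11)=-1; (−1)^{-2·0·5}·(+1)^0·(-1)^-2 = +1.
v=5: a=5^2·(≡3), b=5^4·(≡4) mod 5; (3|5)=-1, (4|5)=+1; (−1)^{2·4·2}·(-1)^4·(+1)^2 = +1.
v=∞: 42 > 0 and -2091 < 0  ⇒  (a,b)_∞ = +1.
v=7: a=7^-1·(≡6), b=7^-2·(≡2) mod 7; (6|7)=-1, (2|7)=+1; (−1)^{-1·-2·3}·(-1)^-2·(+1)^-1 = +1.
v=3: a=3^5·(≡2), b=3^7·(≡2) mod 3; (2|3)=-1, (2|3)=-1; (−1)^{5·7·1}·(-1)^7·(-1)^5 = -1.
v=17: a=17^0·(≡2), b=17^1·(≡4) mod 17; (2|17)=+1, (4|17)=+1; (−1)^{0·1·8}·(+1)^1·(+1)^0 = +1.
v=13: a=13^0·(≡3), b=13^-2·(≡6) mod 13; (3|13)=+1, (6|13)=-1; (−1)^{0·-2·6}·(+1)^-2·(-1)^0 = +1.
|Ram(42, -2091)| = 2, even; anisotropic at {2, 3}.

[2, 3]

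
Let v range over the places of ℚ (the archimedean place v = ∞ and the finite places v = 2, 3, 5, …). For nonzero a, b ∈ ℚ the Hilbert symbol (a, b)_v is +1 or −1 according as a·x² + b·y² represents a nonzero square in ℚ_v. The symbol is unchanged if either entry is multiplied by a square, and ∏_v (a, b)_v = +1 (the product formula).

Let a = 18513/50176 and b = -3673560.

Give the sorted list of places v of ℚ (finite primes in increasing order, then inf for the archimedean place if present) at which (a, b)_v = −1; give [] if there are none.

(a, b) ≡ (17, -7590) mod (ℚ^×)²; places V = {2, 3, 5, 7, 11, 17, 23, ∞}.
(a,b)_17: α=1, u≡2; β=0, v≡4 (mod 17); (2|17)=+1, (4|17)=+1; sign (−1)^0·+1^0·+1^1 = +1.
(a,b)_3: α=2, u≡2; β=1, v≡2 (mod 3); (2|3)=-1, (2|3)=-1; sign (−1)^0·-1^1·-1^2 = -1.
(a,b)_2: α=-10, β=3; u≡1, v≡5 (mod 8); ε(u)ε(v)=0·0, αω(v)=-10·1, βω(u)=3·0; sum ≡ 0  ⇒  +1.
(a,b)_7: α=-2, u≡6; β=0, v≡5 (mod 7); (6|7)=-1, (5|7)=-1; sign (−1)^0·-1^0·-1^-2 = +1.
(a,b)_5: α=0, u≡3; β=1, v≡3 (mod 5); (3|5)=-1, (3|5)=-1; sign (−1)^0·-1^1·-1^0 = -1.
(a,b)_∞: sgn(17)=+, sgn(-7590)=−, so +1.
(a,b)_11: α=2, u≡2; β=3, v≡1 (mod 11); (2|11)=-1, (1|11)=+1; sign (−1)^0·-1^3·+1^2 = -1.
(a,b)_23: α=0, u≡14; β=1, v≡15 (mod 23); (14|23)=-1, (15|23)=-1; sign (−1)^0·-1^1·-1^0 = -1.
(17, -7590 / ℚ) ramifies at {3, 5, 11, 23}: a division algebra.

[3, 5, 11, 23]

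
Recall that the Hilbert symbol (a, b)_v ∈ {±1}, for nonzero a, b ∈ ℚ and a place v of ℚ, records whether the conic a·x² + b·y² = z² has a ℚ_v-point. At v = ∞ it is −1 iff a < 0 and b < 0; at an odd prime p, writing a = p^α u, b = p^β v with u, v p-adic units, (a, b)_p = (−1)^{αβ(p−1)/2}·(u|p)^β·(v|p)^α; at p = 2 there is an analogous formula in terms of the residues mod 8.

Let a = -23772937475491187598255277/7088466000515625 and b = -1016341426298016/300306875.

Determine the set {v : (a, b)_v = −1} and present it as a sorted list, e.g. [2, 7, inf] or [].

Mod squares: a ≡ -429, b ≡ -286. Check v ∈ {∞, 2, 3, 5, 7, 11, 13, 17, 19, 23, 31, 47}.
v=13: a=13^1·(≡2), b=13^1·(≡9) mod 13; (2|13)=-1, (9|13)=+1; (−1)^{1·1·6}·(-1)^1·(+1)^1 = -1.
v=31: a=31^2·(≡16), b=31^2·(≡3) mod 31; (16|31)=+1, (3|31)=-1; (−1)^{2·2·15}·(+1)^2·(-1)^2 = +1.
v=11: a=11^-5·(≡3), b=11^-3·(≡7) mod 11; (3|11)=+1, (7|11)=-1; (−1)^{-5·-3·5}·(+1)^-3·(-1)^-5 = +1.
v=47: a=47^2·(≡29), b=47^0·(≡11) mod 47; (29|47)=-1, (11|47)=-1; (−1)^{2·0·23}·(-1)^0·(-1)^2 = +1.
v=17: a=17^-2·(≡8), b=17^0·(≡6) mod 17; (8|17)=+1, (6|17)=-1; (−1)^{-2·0·8}·(+1)^0·(-1)^-2 = +1.
v=∞: -429 < 0 and -286 < 0  ⇒  (a,b)_∞ = -1.
v=3: a=3^-3·(≡1), b=3^2·(≡2) mod 3; (1|3)=+1, (2|3)=-1; (−1)^{-3·2·1}·(+1)^2·(-1)^-3 = -1.
v=7: a=7^18·(≡5), b=7^10·(≡2) mod 7; (5|7)=-1, (2|7)=+1; (−1)^{18·10·3}·(-1)^10·(+1)^18 = +1.
v=23: a=23^2·(≡3), b=23^0·(≡9) mod 23; (3|23)=+1, (9|23)=+1; (−1)^{2·0·11}·(+1)^0·(+1)^2 = +1.
v=2: v_2(a)=0, v_2(b)=5; units ≡ 3, 1 (mod 8); ε·ε+αω+βω = 1·0+0·0+5·1 ≡ 1  ⇒  (a,b)_2 = -1.
v=19: a=19^-2·(≡15), b=19^-2·(≡10) mod 19; (15|19)=-1, (10|19)=-1; (−1)^{-2·-2·9}·(-1)^-2·(-1)^-2 = +1.
v=5: a=5^-6·(≡1), b=5^-4·(≡4) mod 5; (1|5)=+1, (4|5)=+1; (−1)^{-6·-4·2}·(+1)^-4·(+1)^-6 = +1.
|Ram(-429, -286)| = 4, even; anisotropic at {2, 3, 13, ∞}.

[2, 3, 13, inf]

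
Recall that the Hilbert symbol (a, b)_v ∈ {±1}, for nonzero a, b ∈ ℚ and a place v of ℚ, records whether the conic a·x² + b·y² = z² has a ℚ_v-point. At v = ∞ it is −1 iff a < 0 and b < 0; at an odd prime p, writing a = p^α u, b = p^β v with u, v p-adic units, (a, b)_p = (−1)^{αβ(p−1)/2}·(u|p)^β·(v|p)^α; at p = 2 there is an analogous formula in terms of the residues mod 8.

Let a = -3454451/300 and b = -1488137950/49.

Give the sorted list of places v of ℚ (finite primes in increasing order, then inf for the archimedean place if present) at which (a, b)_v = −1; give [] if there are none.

[3, 23, 29, inf]

Mod squares: a ≡ -211497, b ≡ -352222. Check v ∈ {∞, 2, 3, 5, 7, 11, 13, 17, 19, 23, 29, 31}.
v=13: a=13^1·(≡6), b=13^3·(≡8) mod 13; (6|13)=-1, (8|13)=-1; (−1)^{1·3·6}·(-1)^3·(-1)^1 = +1.
v=7: a=7^2·(≡2), b=7^-2·(≡2) mod 7; (2|7)=+1, (2|7)=+1; (−1)^{2·-2·3}·(+1)^-2·(+1)^2 = +1.
v=11: a=11^1·(≡3), b=11^0·(≡4) mod 11; (3|11)=+1, (4|11)=+1; (−1)^{1·0·5}·(+1)^0·(+1)^1 = +1.
v=∞: -211497 < 0 and -352222 < 0  ⇒  (a,b)_∞ = -1.
v=5: a=5^-2·(≡2), b=5^2·(≡3) mod 5; (2|5)=-1, (3|5)=-1; (−1)^{-2·2·2}·(-1)^2·(-1)^-2 = +1.
v=3: a=3^-1·(≡1), b=3^0·(≡2) mod 3; (1|3)=+1, (2|3)=-1; (−1)^{-1·0·1}·(+1)^0·(-1)^-1 = -1.
v=29: a=29^1·(≡10), b=29^0·(≡12) mod 29; (10|29)=-1, (12|29)=-1; (−1)^{1·0·14}·(-1)^0·(-1)^1 = -1.
v=2: v_2(a)=-2, v_2(b)=1; units ≡ 7, 1 (mod 8); ε·ε+αω+βω = 1·0+-2·0+1·0 ≡ 0  ⇒  (a,b)_2 = +1.
v=17: a=17^1·(≡6), b=17^0·(≡4) mod 17; (6|17)=-1, (4|17)=+1; (−1)^{1·0·8}·(-1)^0·(+1)^1 = +1.
v=31: a=31^0·(≡9), b=31^1·(≡23) mod 31; (9|31)=+1, (23|31)=-1; (−1)^{0·1·15}·(+1)^1·(-1)^0 = +1.
v=23: a=23^0·(≡11), b=23^1·(≡6) mod 23; (11|23)=-1, (6|23)=+1; (−1)^{0·1·11}·(-1)^1·(+1)^0 = -1.
v=19: a=19^0·(≡1), b=19^1·(≡9) mod 19; (1|19)=+1, (9|19)=+1; (−1)^{0·1·9}·(+1)^1·(+1)^0 = +1.
Ram(-211497, -352222) = {3, 23, 29, ∞}; no ℚ_3-point on the conic.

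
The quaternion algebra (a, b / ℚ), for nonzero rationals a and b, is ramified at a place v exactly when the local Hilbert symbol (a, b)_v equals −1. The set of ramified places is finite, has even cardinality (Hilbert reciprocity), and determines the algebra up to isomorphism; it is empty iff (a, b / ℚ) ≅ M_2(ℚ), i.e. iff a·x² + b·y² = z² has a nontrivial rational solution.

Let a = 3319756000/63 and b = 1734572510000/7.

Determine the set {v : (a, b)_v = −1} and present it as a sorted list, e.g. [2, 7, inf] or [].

(a, b) ≡ (1330, 77) mod (ℚ^×)²; places V = {2, 3, 5, 7, 11, 19, ∞}.
(a,b)_3: α=-2, u≡1; β=0, v≡2 (mod 3); (1|3)=+1, (2|3)=-1; sign (−1)^0·+1^0·-1^-2 = +1.
(a,b)_11: α=2, u≡8; β=3, v≡10 (mod 11); (8|11)=-1, (10|11)=-1; sign (−1)^0·-1^3·-1^2 = -1.
(a,b)_2: α=5, β=4; u≡1, v≡5 (mod 8); ε(u)ε(v)=0·0, αω(v)=5·1, βω(u)=4·0; sum ≡ 1  ⇒  -1.
(a,b)_∞: sgn(1330)=+, sgn(77)=+, so +1.
(a,b)_5: α=3, u≡1; β=4, v≡3 (mod 5); (1|5)=+1, (3|5)=-1; sign (−1)^0·+1^4·-1^3 = -1.
(a,b)_19: α=3, u≡18; β=4, v≡9 (mod 19); (18|19)=-1, (9|19)=+1; sign (−1)^0·-1^4·+1^3 = +1.
(a,b)_7: α=-1, u≡4; β=-1, v≡1 (mod 7); (4|7)=+1, (1|7)=+1; sign (−1)^1·+1^-1·+1^-1 = -1.
Ram(1330, 77) = {2, 5, 7, 11}; no ℚ_2-point on the conic.

[2, 5, 7, 11]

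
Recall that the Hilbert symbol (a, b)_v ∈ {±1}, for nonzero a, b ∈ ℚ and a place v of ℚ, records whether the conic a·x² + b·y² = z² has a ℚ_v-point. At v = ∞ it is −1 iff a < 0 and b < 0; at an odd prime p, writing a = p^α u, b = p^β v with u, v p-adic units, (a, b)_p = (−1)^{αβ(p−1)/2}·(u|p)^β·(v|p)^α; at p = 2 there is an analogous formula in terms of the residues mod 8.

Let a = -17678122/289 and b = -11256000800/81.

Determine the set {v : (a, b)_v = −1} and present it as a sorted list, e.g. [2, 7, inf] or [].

[31, inf]

Mod squares: a ≡ -682, b ≡ -2. Check v ∈ {∞, 2, 3, 5, 7, 11, 17, 23, 31}.
v=23: a=23^2·(≡16), b=23^0·(≡17) mod 23; (16|23)=+1, (17|23)=-1; (−1)^{2·0·11}·(+1)^0·(-1)^2 = +1.
v=2: v_2(a)=1, v_2(b)=5; units ≡ 3, 7 (mod 8); ε·ε+αω+βω = 1·1+1·0+5·1 ≡ 0  ⇒  (a,b)_2 = +1.
v=5: a=5^0·(≡2), b=5^2·(≡3) mod 5; (2|5)=-1, (3|5)=-1; (−1)^{0·2·2}·(-1)^2·(-1)^0 = +1.
v=∞: -682 < 0 and -2 < 0  ⇒  (a,b)_∞ = -1.
v=3: a=3^0·(≡2), b=3^-4·(≡1) mod 3; (2|3)=-1, (1|3)=+1; (−1)^{0·-4·1}·(-1)^-4·(+1)^0 = +1.
v=7: a=7^2·(≡1), b=7^0·(≡3) mod 7; (1|7)=+1, (3|7)=-1; (−1)^{2·0·3}·(+1)^0·(-1)^2 = +1.
v=17: a=17^-2·(≡8), b=17^0·(≡9) mod 17; (8|17)=+1, (9|17)=+1; (−1)^{-2·0·8}·(+1)^0·(+1)^-2 = +1.
v=11: a=11^1·(≡3), b=11^4·(≡3) mod 11; (3|11)=+1, (3|11)=+1; (−1)^{1·4·5}·(+1)^4·(+1)^1 = +1.
v=31: a=31^1·(≡20), b=31^2·(≡11) mod 31; (20|31)=+1, (11|31)=-1; (−1)^{1·2·15}·(+1)^2·(-1)^1 = -1.
|Ram(-682, -2)| = 2, even; anisotropic at {31, ∞}.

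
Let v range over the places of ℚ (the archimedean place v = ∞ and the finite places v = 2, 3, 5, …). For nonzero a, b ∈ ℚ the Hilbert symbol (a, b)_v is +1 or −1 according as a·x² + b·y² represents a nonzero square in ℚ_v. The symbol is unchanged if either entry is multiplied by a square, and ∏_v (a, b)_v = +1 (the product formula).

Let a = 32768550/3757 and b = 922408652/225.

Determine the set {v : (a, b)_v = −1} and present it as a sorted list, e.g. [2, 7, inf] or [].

(a, b) ≡ (23374, 1905803) mod (ℚ^×)²; places V = {2, 3, 5, 11, 13, 17, 23, 29, 31, 41, 43, 47, ∞}.
(a,b)_17: α=-2, u≡1; β=0, v≡2 (mod 17); (1|17)=+1, (2|17)=+1; sign (−1)^0·+1^0·+1^-2 = +1.
(a,b)_∞: sgn(23374)=+, sgn(1905803)=+, so +1.
(a,b)_43: α=0, u≡25; β=1, v≡4 (mod 43); (25|43)=+1, (4|43)=+1; sign (−1)^0·+1^1·+1^0 = +1.
(a,b)_13: α=-1, u≡3; β=0, v≡12 (mod 13); (3|13)=+1, (12|13)=+1; sign (−1)^0·+1^0·+1^-1 = +1.
(a,b)_3: α=6, u≡1; β=-2, v≡2 (mod 3); (1|3)=+1, (2|3)=-1; sign (−1)^0·+1^-2·-1^6 = +1.
(a,b)_47: α=0, u≡44; β=1, v≡45 (mod 47); (44|47)=-1, (45|47)=-1; sign (−1)^0·-1^1·-1^0 = -1.
(a,b)_41: α=0, u≡33; β=1, v≡29 (mod 41); (33|41)=+1, (29|41)=-1; sign (−1)^0·+1^1·-1^0 = +1.
(a,b)_5: α=2, u≡1; β=-2, v≡3 (mod 5); (1|5)=+1, (3|5)=-1; sign (−1)^0·+1^-2·-1^2 = +1.
(a,b)_31: α=1, u≡2; β=0, v≡7 (mod 31); (2|31)=+1, (7|31)=+1; sign (−1)^0·+1^0·+1^1 = +1.
(a,b)_2: α=1, β=2; u≡7, v≡3 (mod 8); ε(u)ε(v)=1·1, αω(v)=1·1, βω(u)=2·0; sum ≡ 0  ⇒  +1.
(a,b)_29: α=1, u≡25; β=0, v≡17 (mod 29); (25|29)=+1, (17|29)=-1; sign (−1)^0·+1^0·-1^1 = -1.
(a,b)_23: α=0, u≡16; β=1, v≡20 (mod 23); (16|23)=+1, (20|23)=-1; sign (−1)^0·+1^1·-1^0 = +1.
(a,b)_11: α=0, u≡2; β=2, v≡5 (mod 11); (2|11)=-1, (5|11)=+1; sign (−1)^0·-1^2·+1^0 = +1.
Ram(23374, 1905803) = {29, 47}; no ℚ_29-point on the conic.

[29, 47]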